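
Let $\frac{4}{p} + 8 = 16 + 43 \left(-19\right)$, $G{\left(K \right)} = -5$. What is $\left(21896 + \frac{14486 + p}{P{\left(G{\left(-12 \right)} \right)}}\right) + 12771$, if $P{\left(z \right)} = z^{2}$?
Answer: $\frac{142571849}{4045} \approx 35246.0$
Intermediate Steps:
$p = - \frac{4}{809}$ ($p = \frac{4}{-8 + \left(16 + 43 \left(-19\right)\right)} = \frac{4}{-8 + \left(16 - 817\right)} = \frac{4}{-8 - 801} = \frac{4}{-809} = 4 \left(- \frac{1}{809}\right) = - \frac{4}{809} \approx -0.0049444$)
$\left(21896 + \frac{14486 + p}{P{\left(G{\left(-12 \right)} \right)}}\right) + 12771 = \left(21896 + \frac{14486 - \frac{4}{809}}{\left(-5\right)^{2}}\right) + 12771 = \left(21896 + \frac{11719170}{809 \cdot 25}\right) + 12771 = \left(21896 + \frac{11719170}{809} \cdot \frac{1}{25}\right) + 12771 = \left(21896 + \frac{2343834}{4045}\right) + 12771 = \frac{90913154}{4045} + 12771 = \frac{142571849}{4045}$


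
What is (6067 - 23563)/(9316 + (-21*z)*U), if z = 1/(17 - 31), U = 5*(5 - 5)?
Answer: -4374/2329 ≈ -1.8781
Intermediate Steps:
U = 0 (U = 5*0 = 0)
z = -1/14 (z = 1/(-14) = -1/14 ≈ -0.071429)
(6067 - 23563)/(9316 + (-21*z)*U) = (6067 - 23563)/(9316 - 21*(-1/14)*0) = -17496/(9316 + (3/2)*0) = -17496/(9316 + 0) = -17496/9316 = -17496*1/9316 = -4374/2329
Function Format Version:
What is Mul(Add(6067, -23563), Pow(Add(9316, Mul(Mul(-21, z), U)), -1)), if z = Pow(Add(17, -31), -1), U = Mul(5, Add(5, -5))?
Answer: Rational(-4374, 2329) ≈ -1.8781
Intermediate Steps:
U = 0 (U = Mul(5, 0) = 0)
z = Rational(-1, 14) (z = Pow(-14, -1) = Rational(-1, 14) ≈ -0.071429)
Mul(Add(6067, -23563), Pow(Add(9316, Mul(Mul(-21, z), U)), -1)) = Mul(Add(6067, -23563), Pow(Add(9316, Mul(Mul(-21, Rational(-1, 14)), 0)), -1)) = Mul(-17496, Pow(Add(9316, Mul(Rational(3, 2), 0)), -1)) = Mul(-17496, Pow(Add(9316, 0), -1)) = Mul(-17496, Pow(9316, -1)) = Mul(-17496, Rational(1, 9316)) = Rational(-4374, 2329)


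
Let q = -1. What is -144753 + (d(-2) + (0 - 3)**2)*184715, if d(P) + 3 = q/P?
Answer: 2111789/2 ≈ 1.0559e+6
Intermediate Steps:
d(P) = -3 - 1/P
-144753 + (d(-2) + (0 - 3)**2)*184715 = -144753 + ((-3 - 1/(-2)) + (0 - 3)**2)*184715 = -144753 + ((-3 - 1*(-1/2)) + (-3)**2)*184715 = -144753 + ((-3 + 1/2) + 9)*184715 = -144753 + (-5/2 + 9)*184715 = -144753 + (13/2)*184715 = -144753 + 2401295/2 = 2111789/2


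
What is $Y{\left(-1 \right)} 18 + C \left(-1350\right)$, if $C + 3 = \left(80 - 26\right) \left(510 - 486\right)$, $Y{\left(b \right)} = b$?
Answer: $-1745568$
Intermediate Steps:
$C = 1293$ ($C = -3 + \left(80 - 26\right) \left(510 - 486\right) = -3 + 54 \cdot 24 = -3 + 1296 = 1293$)
$Y{\left(-1 \right)} 18 + C \left(-1350\right) = \left(-1\right) 18 + 1293 \left(-1350\right) = -18 - 1745550 = -1745568$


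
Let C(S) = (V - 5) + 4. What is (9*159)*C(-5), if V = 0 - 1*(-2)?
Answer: 1431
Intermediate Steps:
V = 2 (V = 0 + 2 = 2)
C(S) = 1 (C(S) = (2 - 5) + 4 = -3 + 4 = 1)
(9*159)*C(-5) = (9*159)*1 = 1431*1 = 1431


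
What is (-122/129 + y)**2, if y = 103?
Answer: 173317225/16641 ≈ 10415.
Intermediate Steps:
(-122/129 + y)**2 = (-122/129 + 103)**2 = (13165/129)**2 = 173317225/16641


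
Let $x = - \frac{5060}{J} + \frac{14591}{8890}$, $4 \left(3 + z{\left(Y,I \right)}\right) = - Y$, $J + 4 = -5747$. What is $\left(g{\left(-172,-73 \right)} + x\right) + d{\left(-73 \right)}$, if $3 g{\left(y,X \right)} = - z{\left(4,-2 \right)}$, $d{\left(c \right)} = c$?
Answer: $- \frac{3535161709}{51126390} \approx -69.146$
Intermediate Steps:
$J = -5751$ ($J = -4 - 5747 = -5751$)
$z{\left(Y,I \right)} = -3 - \frac{Y}{4}$ ($z{\left(Y,I \right)} = -3 + \frac{\left(-1\right) Y}{4} = -3 - \frac{Y}{4}$)
$g{\left(y,X \right)} = \frac{4}{3}$ ($g{\left(y,X \right)} = \frac{\left(-1\right) \left(-3 - 1\right)}{3} = \frac{\left(-1\right) \left(-4\right)}{3} = \frac{1}{3} \cdot 4 = \frac{4}{3}$)
$x = \frac{128896241}{51126390}$ ($x = - \frac{5060}{-5751} + \frac{14591}{8890} = \left(-5060\right) \left(- \frac{1}{5751}\right) + 14591 \cdot \frac{1}{8890} = \frac{5060}{5751} + \frac{14591}{8890} = \frac{128896241}{51126390} \approx 2.5211$)
$\left(g{\left(-172,-73 \right)} + x\right) + d{\left(-73 \right)} = \left(\frac{4}{3} + \frac{128896241}{51126390}\right) - 73 = \frac{197064761}{51126390} - 73 = - \frac{3535161709}{51126390}$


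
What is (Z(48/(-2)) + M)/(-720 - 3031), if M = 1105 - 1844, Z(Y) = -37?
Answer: 776/3751 ≈ 0.20688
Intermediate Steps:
M = -739
(Z(48/(-2)) + M)/(-720 - 3031) = (-37 - 739)/(-720 - 3031) = -776/(-3751) = -776*(-1/3751) = 776/3751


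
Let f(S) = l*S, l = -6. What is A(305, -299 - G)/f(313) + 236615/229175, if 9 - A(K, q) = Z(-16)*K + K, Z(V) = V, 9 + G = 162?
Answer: -20205841/14346355 ≈ -1.4084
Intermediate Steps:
G = 153 (G = -9 + 162 = 153)
f(S) = -6*S
A(K, q) = 9 + 15*K (A(K, q) = 9 - (-16*K + K) = 9 - (-15)*K = 9 + 15*K)
A(305, -299 - G)/f(313) + 236615/229175 = (9 + 15*305)/((-6*313)) + 236615/229175 = (9 + 4575)/(-1878) + 236615*(1/229175) = 4584*(-1/1878) + 47323/45835 = -764/313 + 47323/45835 = -20205841/14346355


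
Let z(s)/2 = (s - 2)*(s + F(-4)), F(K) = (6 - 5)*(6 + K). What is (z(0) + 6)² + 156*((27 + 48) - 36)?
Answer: 6088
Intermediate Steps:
F(K) = 6 + K (F(K) = 1*(6 + K) = 6 + K)
z(s) = 2*(-2 + s)*(2 + s) (z(s) = 2*((s - 2)*(s + (6 - 4))) = 2*((-2 + s)*(s + 2)) = 2*((-2 + s)*(2 + s)) = 2*(-2 + s)*(2 + s))
(z(0) + 6)² + 156*((27 + 48) - 36) = ((-8 + 2*0²) + 6)² + 156*((27 + 48) - 36) = ((-8 + 2*0) + 6)² + 156*(75 - 36) = ((-8 + 0) + 6)² + 156*39 = (-8 + 6)² + 6084 = (-2)² + 6084 = 4 + 6084 = 6088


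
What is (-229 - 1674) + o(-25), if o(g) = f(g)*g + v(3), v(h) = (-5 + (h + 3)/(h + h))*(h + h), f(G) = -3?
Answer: -1852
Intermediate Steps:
v(h) = 2*h*(-5 + (3 + h)/(2*h)) (v(h) = (-5 + (3 + h)/((2*h)))*(2*h) = (-5 + (3 + h)*(1/(2*h)))*(2*h) = (-5 + (3 + h)/(2*h))*(2*h) = 2*h*(-5 + (3 + h)/(2*h)))
o(g) = -24 - 3*g (o(g) = -3*g + (3 - 9*3) = -3*g + (3 - 27) = -3*g - 24 = -24 - 3*g)
(-229 - 1674) + o(-25) = (-229 - 1674) + (-24 - 3*(-25)) = -1903 + (-24 + 75) = -1903 + 51 = -1852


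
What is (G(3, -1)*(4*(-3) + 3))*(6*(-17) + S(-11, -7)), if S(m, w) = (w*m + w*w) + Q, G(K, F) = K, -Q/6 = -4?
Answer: -1296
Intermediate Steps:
Q = 24 (Q = -6*(-4) = 24)
S(m, w) = 24 + w**2 + m*w (S(m, w) = (w*m + w*w) + 24 = (m*w + w**2) + 24 = (w**2 + m*w) + 24 = 24 + w**2 + m*w)
(G(3, -1)*(4*(-3) + 3))*(6*(-17) + S(-11, -7)) = (3*(4*(-3) + 3))*(6*(-17) + (24 + (-7)**2 - 11*(-7))) = (3*(-12 + 3))*(-102 + (24 + 49 + 77)) = (3*(-9))*(-102 + 150) = -27*48 = -1296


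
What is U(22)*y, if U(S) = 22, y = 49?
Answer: 1078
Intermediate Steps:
U(22)*y = 22*49 = 1078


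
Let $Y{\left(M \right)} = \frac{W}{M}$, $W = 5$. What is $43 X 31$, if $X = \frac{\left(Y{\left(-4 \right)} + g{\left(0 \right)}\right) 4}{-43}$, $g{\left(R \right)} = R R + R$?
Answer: $155$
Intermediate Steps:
$g{\left(R \right)} = R + R^{2}$ ($g{\left(R \right)} = R^{2} + R = R + R^{2}$)
$Y{\left(M \right)} = \frac{5}{M}$
$X = \frac{5}{43}$ ($X = \frac{\left(\frac{5}{-4} + 0 \left(1 + 0\right)\right) 4}{-43} = \left(5 \left(- \frac{1}{4}\right) + 0 \cdot 1\right) 4 \left(- \frac{1}{43}\right) = \left(- \frac{5}{4} + 0\right) 4 \left(- \frac{1}{43}\right) = \left(- \frac{5}{4}\right) 4 \left(- \frac{1}{43}\right) = \left(-5\right) \left(- \frac{1}{43}\right) = \frac{5}{43} \approx 0.11628$)
$43 X 31 = 43 \cdot \frac{5}{43} \cdot 31 = 5 \cdot 31 = 155$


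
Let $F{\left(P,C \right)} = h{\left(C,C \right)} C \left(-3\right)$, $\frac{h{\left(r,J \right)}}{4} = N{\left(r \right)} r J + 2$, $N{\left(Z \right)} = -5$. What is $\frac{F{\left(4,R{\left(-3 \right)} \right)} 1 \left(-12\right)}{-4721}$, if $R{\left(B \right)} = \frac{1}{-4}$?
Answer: $\frac{243}{18884} \approx 0.012868$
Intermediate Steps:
$h{\left(r,J \right)} = 8 - 20 J r$ ($h{\left(r,J \right)} = 4 \left(- 5 r J + 2\right) = 4 \left(- 5 J r + 2\right) = 4 \left(2 - 5 J r\right) = 8 - 20 J r$)
$R{\left(B \right)} = - \frac{1}{4}$
$F{\left(P,C \right)} = - 3 C \left(8 - 20 C^{2}\right)$ ($F{\left(P,C \right)} = \left(8 - 20 C C\right) C \left(-3\right) = \left(8 - 20 C^{2}\right) \left(- 3 C\right) = - 3 C \left(8 - 20 C^{2}\right)$)
$\frac{F{\left(4,R{\left(-3 \right)} \right)} 1 \left(-12\right)}{-4721} = \frac{\left(\left(-24\right) \left(- \frac{1}{4}\right) + 60 \left(- \frac{1}{4}\right)^{3}\right) 1 \left(-12\right)}{-4721} = \left(6 + 60 \left(- \frac{1}{64}\right)\right) 1 \left(-12\right) \left(- \frac{1}{4721}\right) = \left(6 - \frac{15}{16}\right) 1 \left(-12\right) \left(- \frac{1}{4721}\right) = \frac{81}{16} \cdot 1 \left(-12\right) \left(- \frac{1}{4721}\right) = \frac{81}{16} \left(-12\right) \left(- \frac{1}{4721}\right) = \left(- \frac{243}{4}\right) \left(- \frac{1}{4721}\right) = \frac{243}{18884}$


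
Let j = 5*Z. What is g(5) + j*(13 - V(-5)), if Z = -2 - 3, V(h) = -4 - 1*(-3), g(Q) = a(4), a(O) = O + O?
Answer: -342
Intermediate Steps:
a(O) = 2*O
g(Q) = 8 (g(Q) = 2*4 = 8)
V(h) = -1 (V(h) = -4 + 3 = -1)
Z = -5
j = -25 (j = 5*(-5) = -25)
g(5) + j*(13 - V(-5)) = 8 - 25*(13 - 1*(-1)) = 8 - 25*(13 + 1) = 8 - 25*14 = 8 - 350 = -342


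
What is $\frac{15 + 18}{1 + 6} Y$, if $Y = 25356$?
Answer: $\frac{836748}{7} \approx 1.1954 \cdot 10^{5}$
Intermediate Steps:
$\frac{15 + 18}{1 + 6} Y = \frac{15 + 18}{1 + 6} \cdot 25356 = \frac{33}{7} \cdot 25356 = \frac{836748}{7}$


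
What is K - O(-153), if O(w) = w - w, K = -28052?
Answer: -28052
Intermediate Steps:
O(w) = 0
K - O(-153) = -28052 - 1*0 = -28052 + 0 = -28052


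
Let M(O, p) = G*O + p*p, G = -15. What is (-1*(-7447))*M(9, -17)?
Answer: 1146838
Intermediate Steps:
M(O, p) = p² - 15*O (M(O, p) = -15*O + p*p = -15*O + p² = p² - 15*O)
(-1*(-7447))*M(9, -17) = (-1*(-7447))*((-17)² - 15*9) = 7447*(289 - 135) = 7447*154 = 1146838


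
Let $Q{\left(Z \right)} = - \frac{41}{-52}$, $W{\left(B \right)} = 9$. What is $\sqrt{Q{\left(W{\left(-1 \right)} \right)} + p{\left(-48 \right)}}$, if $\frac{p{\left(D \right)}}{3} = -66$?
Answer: $\frac{i \sqrt{133315}}{26} \approx 14.043 i$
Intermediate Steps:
$p{\left(D \right)} = -198$ ($p{\left(D \right)} = 3 \left(-66\right) = -198$)
$Q{\left(Z \right)} = \frac{41}{52}$ ($Q{\left(Z \right)} = \left(-41\right) \left(- \frac{1}{52}\right) = \frac{41}{52}$)
$\sqrt{Q{\left(W{\left(-1 \right)} \right)} + p{\left(-48 \right)}} = \sqrt{\frac{41}{52} - 198} = \sqrt{- \frac{10255}{52}} = \frac{i \sqrt{133315}}{26}$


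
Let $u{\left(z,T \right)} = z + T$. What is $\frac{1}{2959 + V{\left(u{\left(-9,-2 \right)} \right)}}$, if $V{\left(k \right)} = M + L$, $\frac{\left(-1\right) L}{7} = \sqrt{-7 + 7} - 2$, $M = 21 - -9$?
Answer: $\frac{1}{3003} \approx 0.000333$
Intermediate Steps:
$u{\left(z,T \right)} = T + z$
$M = 30$ ($M = 21 + 9 = 30$)
$L = 14$ ($L = - 7 \left(\sqrt{-7 + 7} - 2\right) = - 7 \left(\sqrt{0} - 2\right) = - 7 \left(0 - 2\right) = \left(-7\right) \left(-2\right) = 14$)
$V{\left(k \right)} = 44$ ($V{\left(k \right)} = 30 + 14 = 44$)
$\frac{1}{2959 + V{\left(u{\left(-9,-2 \right)} \right)}} = \frac{1}{2959 + 44} = \frac{1}{3003}$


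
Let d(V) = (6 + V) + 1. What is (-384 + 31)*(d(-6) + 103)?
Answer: -36712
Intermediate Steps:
d(V) = 7 + V
(-384 + 31)*(d(-6) + 103) = (-384 + 31)*((7 - 6) + 103) = -353*(1 + 103) = -353*104 = -36712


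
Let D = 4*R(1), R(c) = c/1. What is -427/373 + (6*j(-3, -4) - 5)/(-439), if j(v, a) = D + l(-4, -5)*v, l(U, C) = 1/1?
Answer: -187826/163747 ≈ -1.1470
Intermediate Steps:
R(c) = c (R(c) = c*1 = c)
l(U, C) = 1
D = 4 (D = 4*1 = 4)
j(v, a) = 4 + v (j(v, a) = 4 + 1*v = 4 + v)
-427/373 + (6*j(-3, -4) - 5)/(-439) = -427/373 + (6*(4 - 3) - 5)/(-439) = -427*1/373 + (6*1 - 5)*(-1/439) = -427/373 + (6 - 5)*(-1/439) = -427/373 + 1*(-1/439) = -427/373 - 1/439 = -187826/163747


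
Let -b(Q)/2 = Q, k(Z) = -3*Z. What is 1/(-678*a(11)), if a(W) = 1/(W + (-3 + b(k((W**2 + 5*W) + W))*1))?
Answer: -5/3 ≈ -1.6667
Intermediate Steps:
b(Q) = -2*Q
a(W) = 1/(-3 + 6*W**2 + 37*W) (a(W) = 1/(W + (-3 - (-6)*((W**2 + 5*W) + W)*1)) = 1/(W + (-3 - (-6)*(W**2 + 6*W)*1)) = 1/(W + (-3 - 2*(-18*W - 3*W**2)*1)) = 1/(W + (-3 + (6*W**2 + 36*W)*1)) = 1/(W + (-3 + (6*W**2 + 36*W))) = 1/(W + (-3 + 6*W**2 + 36*W)) = 1/(-3 + 6*W**2 + 37*W))
1/(-678*a(11)) = 1/(-678/(-3 + 6*11**2 + 37*11)) = 1/(-678/(-3 + 6*121 + 407)) = 1/(-678/(-3 + 726 + 407)) = 1/(-678/1130) = 1/(-678*1/1130) = 1/(-3/5) = -5/3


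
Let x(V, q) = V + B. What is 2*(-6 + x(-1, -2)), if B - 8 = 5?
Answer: 12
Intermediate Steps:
B = 13 (B = 8 + 5 = 13)
x(V, q) = 13 + V (x(V, q) = V + 13 = 13 + V)
2*(-6 + x(-1, -2)) = 2*(-6 + (13 - 1)) = 2*(-6 + 12) = 2*6 = 12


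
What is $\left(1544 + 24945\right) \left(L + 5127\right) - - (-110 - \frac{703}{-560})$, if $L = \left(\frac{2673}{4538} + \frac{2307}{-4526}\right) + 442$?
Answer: $\frac{424185405744525781}{2875458320} \approx 1.4752 \cdot 10^{8}$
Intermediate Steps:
$L = \frac{2269965382}{5134747}$ ($L = \left(2673 \cdot \frac{1}{4538} + 2307 \left(- \frac{1}{4526}\right)\right) + 442 = \left(\frac{2673}{4538} - \frac{2307}{4526}\right) + 442 = \frac{407208}{5134747} + 442 = \frac{2269965382}{5134747} \approx 442.08$)
$\left(1544 + 24945\right) \left(L + 5127\right) - - (-110 - \frac{703}{-560}) = \left(1544 + 24945\right) \left(\frac{2269965382}{5134747} + 5127\right) - - (-110 - \frac{703}{-560}) = 26489 \cdot \frac{28595813251}{5134747} - - (-110 - - \frac{703}{560}) = \frac{757474497205739}{5134747} - - (-110 + \frac{703}{560}) = \frac{757474497205739}{5134747} - \left(-1\right) \left(- \frac{60897}{560}\right) = \frac{757474497205739}{5134747} - \frac{60897}{560} = \frac{424185405744525781}{2875458320}$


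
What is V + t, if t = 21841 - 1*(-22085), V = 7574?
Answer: 51500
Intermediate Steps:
t = 43926 (t = 21841 + 22085 = 43926)
V + t = 7574 + 43926 = 51500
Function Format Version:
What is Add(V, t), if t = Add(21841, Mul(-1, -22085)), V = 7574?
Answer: 51500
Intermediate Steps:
t = 43926 (t = Add(21841, 22085) = 43926)
Add(V, t) = Add(7574, 43926) = 51500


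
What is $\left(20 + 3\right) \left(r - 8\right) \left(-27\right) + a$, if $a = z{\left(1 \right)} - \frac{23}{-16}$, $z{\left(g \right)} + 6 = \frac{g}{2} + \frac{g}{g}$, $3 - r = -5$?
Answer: $- \frac{49}{16} \approx -3.0625$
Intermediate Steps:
$r = 8$ ($r = 3 - -5 = 3 + 5 = 8$)
$z{\left(g \right)} = -5 + \frac{g}{2}$ ($z{\left(g \right)} = -6 + \left(\frac{g}{2} + \frac{g}{g}\right) = -6 + \left(g \frac{1}{2} + 1\right) = -6 + \left(\frac{g}{2} + 1\right) = -6 + \left(1 + \frac{g}{2}\right) = -5 + \frac{g}{2}$)
$a = - \frac{49}{16}$ ($a = \left(-5 + \frac{1}{2} \cdot 1\right) - \frac{23}{-16} = \left(-5 + \frac{1}{2}\right) - 23 \left(- \frac{1}{16}\right) = - \frac{9}{2} - - \frac{23}{16} = - \frac{9}{2} + \frac{23}{16} = - \frac{49}{16} \approx -3.0625$)
$\left(20 + 3\right) \left(r - 8\right) \left(-27\right) + a = \left(20 + 3\right) \left(8 - 8\right) \left(-27\right) - \frac{49}{16} = 23 \cdot 0 \left(-27\right) - \frac{49}{16} = 0 \left(-27\right) - \frac{49}{16} = 0 - \frac{49}{16} = - \frac{49}{16}$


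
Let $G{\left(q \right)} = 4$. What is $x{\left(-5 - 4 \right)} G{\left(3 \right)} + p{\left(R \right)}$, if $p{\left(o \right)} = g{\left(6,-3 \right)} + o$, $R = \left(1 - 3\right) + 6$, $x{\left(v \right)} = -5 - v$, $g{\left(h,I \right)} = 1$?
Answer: $21$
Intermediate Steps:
$R = 4$ ($R = -2 + 6 = 4$)
$p{\left(o \right)} = 1 + o$
$x{\left(-5 - 4 \right)} G{\left(3 \right)} + p{\left(R \right)} = \left(-5 - \left(-5 - 4\right)\right) 4 + \left(1 + 4\right) = \left(-5 - \left(-5 - 4\right)\right) 4 + 5 = \left(-5 - -9\right) 4 + 5 = \left(-5 + 9\right) 4 + 5 = 4 \cdot 4 + 5 = 16 + 5 = 21$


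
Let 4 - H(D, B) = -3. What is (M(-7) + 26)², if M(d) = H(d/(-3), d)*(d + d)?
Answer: 5184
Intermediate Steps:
H(D, B) = 7 (H(D, B) = 4 - 1*(-3) = 4 + 3 = 7)
M(d) = 14*d (M(d) = 7*(d + d) = 7*(2*d) = 14*d)
(M(-7) + 26)² = (14*(-7) + 26)² = (-98 + 26)² = (-72)² = 5184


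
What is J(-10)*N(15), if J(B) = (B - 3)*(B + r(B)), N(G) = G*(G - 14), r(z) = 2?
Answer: 1560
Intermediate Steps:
N(G) = G*(-14 + G)
J(B) = (-3 + B)*(2 + B) (J(B) = (B - 3)*(B + 2) = (-3 + B)*(2 + B))
J(-10)*N(15) = (-6 + (-10)² - 1*(-10))*(15*(-14 + 15)) = (-6 + 100 + 10)*(15*1) = 104*15 = 1560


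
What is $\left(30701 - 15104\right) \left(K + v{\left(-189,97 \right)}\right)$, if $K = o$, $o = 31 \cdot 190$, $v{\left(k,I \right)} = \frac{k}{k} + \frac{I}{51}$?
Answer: $\frac{1562497062}{17} \approx 9.1912 \cdot 10^{7}$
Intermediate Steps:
$v{\left(k,I \right)} = 1 + \frac{I}{51}$ ($v{\left(k,I \right)} = 1 + I \frac{1}{51} = 1 + \frac{I}{51}$)
$o = 5890$
$K = 5890$
$\left(30701 - 15104\right) \left(K + v{\left(-189,97 \right)}\right) = \left(30701 - 15104\right) \left(5890 + \left(1 + \frac{1}{51} \cdot 97\right)\right) = 15597 \left(5890 + \left(1 + \frac{97}{51}\right)\right) = 15597 \left(5890 + \frac{148}{51}\right) = 15597 \cdot \frac{300538}{51} = \frac{1562497062}{17}$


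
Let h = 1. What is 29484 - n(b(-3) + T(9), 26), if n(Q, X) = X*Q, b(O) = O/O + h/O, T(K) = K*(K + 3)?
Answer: 79976/3 ≈ 26659.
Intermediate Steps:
T(K) = K*(3 + K)
b(O) = 1 + 1/O (b(O) = O/O + 1/O = 1 + 1/O)
n(Q, X) = Q*X
29484 - n(b(-3) + T(9), 26) = 29484 - ((1 - 3)/(-3) + 9*(3 + 9))*26 = 29484 - (-1/3*(-2) + 9*12)*26 = 29484 - (2/3 + 108)*26 = 29484 - 326*26/3 = 29484 - 1*8476/3 = 29484 - 8476/3 = 79976/3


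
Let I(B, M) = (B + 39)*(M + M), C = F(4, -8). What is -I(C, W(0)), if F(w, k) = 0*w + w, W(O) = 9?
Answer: -774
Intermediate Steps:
F(w, k) = w (F(w, k) = 0 + w = w)
C = 4
I(B, M) = 2*M*(39 + B) (I(B, M) = (39 + B)*(2*M) = 2*M*(39 + B))
-I(C, W(0)) = -2*9*(39 + 4) = -2*9*43 = -1*774 = -774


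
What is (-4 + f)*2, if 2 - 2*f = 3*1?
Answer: -9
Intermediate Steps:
f = -1/2 (f = 1 - 3/2 = -1/2 ≈ -0.50000)
(-4 + f)*2 = (-4 - 1/2)*2 = -9/2*2 = -9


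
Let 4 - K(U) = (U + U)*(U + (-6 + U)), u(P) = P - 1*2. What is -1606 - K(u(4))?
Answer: -1618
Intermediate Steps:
u(P) = -2 + P (u(P) = P - 2 = -2 + P)
K(U) = 4 - 2*U*(-6 + 2*U) (K(U) = 4 - (U + U)*(U + (-6 + U)) = 4 - 2*U*(-6 + 2*U))
-1606 - K(u(4)) = -1606 - (4 - 4*(-2 + 4)² + 12*(-2 + 4)) = -1606 - (4 - 4*2² + 12*2) = -1606 - (4 - 4*4 + 24) = -1606 - (4 - 16 + 24) = -1606 - 1*12 = -1606 - 12 = -1618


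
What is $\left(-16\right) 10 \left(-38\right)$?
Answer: $6080$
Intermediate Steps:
$\left(-16\right) 10 \left(-38\right) = \left(-160\right) \left(-38\right) = 6080$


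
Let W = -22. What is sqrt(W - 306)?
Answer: 2*I*sqrt(82) ≈ 18.111*I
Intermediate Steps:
sqrt(W - 306) = sqrt(-22 - 306) = sqrt(-328) = 2*I*sqrt(82)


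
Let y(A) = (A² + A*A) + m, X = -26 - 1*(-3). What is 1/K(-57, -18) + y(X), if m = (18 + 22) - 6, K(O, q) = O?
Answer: 62243/57 ≈ 1092.0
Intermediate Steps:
m = 34 (m = 40 - 6 = 34)
X = -23 (X = -26 + 3 = -23)
y(A) = 34 + 2*A² (y(A) = (A² + A*A) + 34 = (A² + A²) + 34 = 2*A² + 34 = 34 + 2*A²)
1/K(-57, -18) + y(X) = 1/(-57) + (34 + 2*(-23)²) = -1/57 + (34 + 2*529) = -1/57 + (34 + 1058) = -1/57 + 1092 = 62243/57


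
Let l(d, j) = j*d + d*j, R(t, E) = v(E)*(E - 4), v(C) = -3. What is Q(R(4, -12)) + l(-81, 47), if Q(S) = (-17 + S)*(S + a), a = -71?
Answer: -8327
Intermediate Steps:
R(t, E) = 12 - 3*E (R(t, E) = -3*(E - 4) = -3*(-4 + E) = 12 - 3*E)
l(d, j) = 2*d*j (l(d, j) = d*j + d*j = 2*d*j)
Q(S) = (-71 + S)*(-17 + S) (Q(S) = (-17 + S)*(S - 71) = (-17 + S)*(-71 + S) = (-71 + S)*(-17 + S))
Q(R(4, -12)) + l(-81, 47) = (1207 + (12 - 3*(-12))² - 88*(12 - 3*(-12))) + 2*(-81)*47 = (1207 + (12 + 36)² - 88*(12 + 36)) - 7614 = (1207 + 48² - 88*48) - 7614 = (1207 + 2304 - 4224) - 7614 = -713 - 7614 = -8327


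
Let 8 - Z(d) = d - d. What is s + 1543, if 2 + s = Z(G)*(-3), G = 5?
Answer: 1517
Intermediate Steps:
Z(d) = 8 (Z(d) = 8 - (d - d) = 8 - 1*0 = 8 + 0 = 8)
s = -26 (s = -2 + 8*(-3) = -2 - 24 = -26)
s + 1543 = -26 + 1543 = 1517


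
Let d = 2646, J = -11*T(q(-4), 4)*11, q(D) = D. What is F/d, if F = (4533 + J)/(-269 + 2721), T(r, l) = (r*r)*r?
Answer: 12277/6487992 ≈ 0.0018923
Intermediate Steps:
T(r, l) = r³ (T(r, l) = r²*r = r³)
J = 7744 (J = -11*(-4)³*11 = -11*(-64)*11 = 704*11 = 7744)
F = 12277/2452 (F = (4533 + 7744)/(-269 + 2721) = 12277/2452 ≈ 5.0069)
F/d = (12277/2452)/2646 = (12277/2452)*(1/2646) = 12277/6487992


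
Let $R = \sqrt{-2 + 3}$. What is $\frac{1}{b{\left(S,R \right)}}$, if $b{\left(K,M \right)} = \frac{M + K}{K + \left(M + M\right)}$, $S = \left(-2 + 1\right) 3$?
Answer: $\frac{1}{2} \approx 0.5$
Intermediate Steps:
$S = -3$ ($S = \left(-1\right) 3 = -3$)
$R = 1$ ($R = \sqrt{1} = 1$)
$b{\left(K,M \right)} = \frac{K + M}{K + 2 M}$
$\frac{1}{b{\left(S,R \right)}} = \frac{1}{\frac{1}{-3 + 2 \cdot 1} \left(-3 + 1\right)} = \frac{1}{\frac{1}{-3 + 2} \left(-2\right)} = \frac{1}{\frac{1}{-1} \left(-2\right)} = \frac{1}{\left(-1\right) \left(-2\right)} = \frac{1}{2}$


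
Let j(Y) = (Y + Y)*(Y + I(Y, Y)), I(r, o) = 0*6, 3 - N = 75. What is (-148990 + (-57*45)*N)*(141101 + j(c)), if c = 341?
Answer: 13336032470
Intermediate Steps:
N = -72 (N = 3 - 1*75 = 3 - 75 = -72)
I(r, o) = 0
j(Y) = 2*Y² (j(Y) = (Y + Y)*(Y + 0) = (2*Y)*Y = 2*Y²)
(-148990 + (-57*45)*N)*(141101 + j(c)) = (-148990 - 57*45*(-72))*(141101 + 2*341²) = (-148990 - 2565*(-72))*(141101 + 2*116281) = (-148990 + 184680)*(141101 + 232562) = 35690*373663 = 13336032470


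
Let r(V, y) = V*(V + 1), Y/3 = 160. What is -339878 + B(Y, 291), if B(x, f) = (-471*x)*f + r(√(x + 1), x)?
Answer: -66128677 + √481 ≈ -6.6129e+7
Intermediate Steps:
Y = 480 (Y = 3*160 = 480)
r(V, y) = V*(1 + V)
B(x, f) = √(1 + x)*(1 + √(1 + x)) - 471*f*x (B(x, f) = (-471*x)*f + √(x + 1)*(1 + √(x + 1)) = -471*f*x + √(1 + x)*(1 + √(1 + x)) = √(1 + x)*(1 + √(1 + x)) - 471*f*x)
-339878 + B(Y, 291) = -339878 + (1 + 480 + √(1 + 480) - 471*291*480) = -339878 + (1 + 480 + √481 - 65789280) = -339878 + (-65788799 + √481) = -66128677 + √481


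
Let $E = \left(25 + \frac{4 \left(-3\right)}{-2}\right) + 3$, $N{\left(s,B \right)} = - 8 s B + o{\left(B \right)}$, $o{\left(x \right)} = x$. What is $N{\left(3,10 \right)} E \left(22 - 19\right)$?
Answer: $-23460$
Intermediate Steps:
$N{\left(s,B \right)} = B - 8 B s$ ($N{\left(s,B \right)} = - 8 s B + B = - 8 B s + B = B - 8 B s$)
$E = 34$ ($E = \left(25 - -6\right) + 3 = \left(25 + 6\right) + 3 = 31 + 3 = 34$)
$N{\left(3,10 \right)} E \left(22 - 19\right) = 10 \left(1 - 24\right) 34 \left(22 - 19\right) = 10 \left(1 - 24\right) 34 \cdot 3 = 10 \left(-23\right) 34 \cdot 3 = \left(-230\right) 34 \cdot 3 = \left(-7820\right) 3 = -23460$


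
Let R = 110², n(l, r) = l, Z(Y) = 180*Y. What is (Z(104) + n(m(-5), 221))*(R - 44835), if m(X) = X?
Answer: -612635525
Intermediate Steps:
R = 12100
(Z(104) + n(m(-5), 221))*(R - 44835) = (180*104 - 5)*(12100 - 44835) = (18720 - 5)*(-32735) = 18715*(-32735) = -612635525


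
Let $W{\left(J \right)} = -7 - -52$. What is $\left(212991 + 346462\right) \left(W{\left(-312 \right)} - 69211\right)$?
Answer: $-38695126198$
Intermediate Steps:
$W{\left(J \right)} = 45$ ($W{\left(J \right)} = -7 + 52 = 45$)
$\left(212991 + 346462\right) \left(W{\left(-312 \right)} - 69211\right) = \left(212991 + 346462\right) \left(45 - 69211\right) = 559453 \left(-69166\right) = -38695126198$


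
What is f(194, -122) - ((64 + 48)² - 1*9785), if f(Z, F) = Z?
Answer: -2565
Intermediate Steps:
f(194, -122) - ((64 + 48)² - 1*9785) = 194 - ((64 + 48)² - 1*9785) = 194 - (112² - 9785) = 194 - (12544 - 9785) = 194 - 1*2759 = 194 - 2759 = -2565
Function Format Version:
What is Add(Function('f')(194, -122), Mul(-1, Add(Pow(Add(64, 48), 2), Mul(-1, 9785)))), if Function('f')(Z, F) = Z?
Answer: -2565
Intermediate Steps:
Add(Function('f')(194, -122), Mul(-1, Add(Pow(Add(64, 48), 2), Mul(-1, 9785)))) = Add(194, Mul(-1, Add(Pow(Add(64, 48), 2), Mul(-1, 9785)))) = Add(194, Mul(-1, Add(Pow(112, 2), -9785))) = Add(194, Mul(-1, Add(12544, -9785))) = Add(194, Mul(-1, 2759)) = Add(194, -2759) = -2565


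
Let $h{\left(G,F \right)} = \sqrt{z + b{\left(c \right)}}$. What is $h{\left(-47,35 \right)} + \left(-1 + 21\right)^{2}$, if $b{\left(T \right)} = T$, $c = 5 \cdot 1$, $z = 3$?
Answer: $400 + 2 \sqrt{2} \approx 402.83$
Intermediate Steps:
$c = 5$
$h{\left(G,F \right)} = 2 \sqrt{2}$ ($h{\left(G,F \right)} = \sqrt{3 + 5} = \sqrt{8} = 2 \sqrt{2}$)
$h{\left(-47,35 \right)} + \left(-1 + 21\right)^{2} = 2 \sqrt{2} + \left(-1 + 21\right)^{2} = 2 \sqrt{2} + 20^{2} = 2 \sqrt{2} + 400 = 400 + 2 \sqrt{2}$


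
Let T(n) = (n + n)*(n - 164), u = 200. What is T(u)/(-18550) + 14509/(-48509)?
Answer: -19353431/17996839 ≈ -1.0754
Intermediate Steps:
T(n) = 2*n*(-164 + n) (T(n) = (2*n)*(-164 + n) = 2*n*(-164 + n))
T(u)/(-18550) + 14509/(-48509) = (2*200*(-164 + 200))/(-18550) + 14509/(-48509) = (2*200*36)*(-1/18550) + 14509*(-1/48509) = 14400*(-1/18550) - 14509/48509 = -288/371 - 14509/48509 = -19353431/17996839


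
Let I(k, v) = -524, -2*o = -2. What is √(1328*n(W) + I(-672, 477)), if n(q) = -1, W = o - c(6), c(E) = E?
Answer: 2*I*√463 ≈ 43.035*I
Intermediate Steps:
o = 1 (o = -½*(-2) = 1)
W = -5 (W = 1 - 1*6 = 1 - 6 = -5)
√(1328*n(W) + I(-672, 477)) = √(1328*(-1) - 524) = √(-1328 - 524) = √(-1852) = 2*I*√463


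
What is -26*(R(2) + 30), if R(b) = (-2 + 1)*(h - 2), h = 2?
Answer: -780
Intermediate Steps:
R(b) = 0 (R(b) = (-2 + 1)*(2 - 2) = -1*0 = 0)
-26*(R(2) + 30) = -26*(0 + 30) = -26*30 = -780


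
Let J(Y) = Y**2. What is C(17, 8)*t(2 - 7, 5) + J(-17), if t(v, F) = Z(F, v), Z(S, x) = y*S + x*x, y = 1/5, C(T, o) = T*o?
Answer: 3825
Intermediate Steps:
y = 1/5 (y = 1*(1/5) = 1/5 ≈ 0.20000)
Z(S, x) = x**2 + S/5 (Z(S, x) = S/5 + x*x = S/5 + x**2 = x**2 + S/5)
t(v, F) = v**2 + F/5
C(17, 8)*t(2 - 7, 5) + J(-17) = (17*8)*((2 - 7)**2 + (1/5)*5) + (-17)**2 = 136*((-5)**2 + 1) + 289 = 136*(25 + 1) + 289 = 136*26 + 289 = 3536 + 289 = 3825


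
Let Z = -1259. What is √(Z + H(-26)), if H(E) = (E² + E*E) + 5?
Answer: 7*√2 ≈ 9.8995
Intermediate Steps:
H(E) = 5 + 2*E² (H(E) = (E² + E²) + 5 = 2*E² + 5 = 5 + 2*E²)
√(Z + H(-26)) = √(-1259 + (5 + 2*(-26)²)) = √(-1259 + (5 + 2*676)) = √(-1259 + (5 + 1352)) = √(-1259 + 1357) = √98 = 7*√2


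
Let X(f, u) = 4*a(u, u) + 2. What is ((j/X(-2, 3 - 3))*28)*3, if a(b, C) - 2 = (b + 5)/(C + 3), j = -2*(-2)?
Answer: 504/25 ≈ 20.160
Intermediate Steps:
j = 4
a(b, C) = 2 + (5 + b)/(3 + C) (a(b, C) = 2 + (b + 5)/(C + 3) = 2 + (5 + b)/(3 + C))
X(f, u) = 2 + 4*(11 + 3*u)/(3 + u) (X(f, u) = 4*((11 + u + 2*u)/(3 + u)) + 2 = 4*((11 + 3*u)/(3 + u)) + 2 = 4*(11 + 3*u)/(3 + u) + 2 = 2 + 4*(11 + 3*u)/(3 + u))
((j/X(-2, 3 - 3))*28)*3 = ((4/((2*(25 + 7*(3 - 3))/(3 + (3 - 3)))))*28)*3 = ((4/((2*(25 + 7*0)/(3 + 0))))*28)*3 = ((4/((2*(25 + 0)/3)))*28)*3 = ((4/((2*(⅓)*25)))*28)*3 = ((4/(50/3))*28)*3 = ((4*(3/50))*28)*3 = ((6/25)*28)*3 = (168/25)*3 = 504/25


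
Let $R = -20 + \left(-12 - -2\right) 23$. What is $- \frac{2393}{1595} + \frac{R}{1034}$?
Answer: $- \frac{130596}{74965} \approx -1.7421$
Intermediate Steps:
$R = -250$ ($R = -20 + \left(-12 + 2\right) 23 = -20 - 230 = -250$)
$- \frac{2393}{1595} + \frac{R}{1034} = - \frac{2393}{1595} - \frac{250}{1034} = \left(-2393\right) \frac{1}{1595} - \frac{125}{517} = - \frac{2393}{1595} - \frac{125}{517} = - \frac{130596}{74965}$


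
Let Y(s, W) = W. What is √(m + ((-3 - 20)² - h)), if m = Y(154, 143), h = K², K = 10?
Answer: 2*√143 ≈ 23.917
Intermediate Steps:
h = 100 (h = 10² = 100)
m = 143
√(m + ((-3 - 20)² - h)) = √(143 + ((-3 - 20)² - 1*100)) = √(143 + ((-23)² - 100)) = √(143 + (529 - 100)) = √(143 + 429) = √572 = 2*√143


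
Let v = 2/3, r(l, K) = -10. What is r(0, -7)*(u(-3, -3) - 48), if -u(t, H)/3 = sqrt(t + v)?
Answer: 480 + 10*I*sqrt(21) ≈ 480.0 + 45.826*I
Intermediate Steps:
v = 2/3 (v = 2*(1/3) = 2/3 ≈ 0.66667)
u(t, H) = -3*sqrt(2/3 + t) (u(t, H) = -3*sqrt(t + 2/3) = -3*sqrt(2/3 + t))
r(0, -7)*(u(-3, -3) - 48) = -10*(-sqrt(6 + 9*(-3)) - 48) = -10*(-sqrt(6 - 27) - 48) = -10*(-sqrt(-21) - 48) = -10*(-I*sqrt(21) - 48) = -10*(-48 - I*sqrt(21)) = 480 + 10*I*sqrt(21)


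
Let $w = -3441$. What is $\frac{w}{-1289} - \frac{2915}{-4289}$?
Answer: $\frac{18515884}{5528521} \approx 3.3492$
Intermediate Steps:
$\frac{w}{-1289} - \frac{2915}{-4289} = - \frac{3441}{-1289} - \frac{2915}{-4289} = \left(-3441\right) \left(- \frac{1}{1289}\right) - - \frac{2915}{4289} = \frac{3441}{1289} + \frac{2915}{4289} = \frac{18515884}{5528521}$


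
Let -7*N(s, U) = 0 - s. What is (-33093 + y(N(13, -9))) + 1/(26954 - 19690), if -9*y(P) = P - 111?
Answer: -15138866017/457632 ≈ -33081.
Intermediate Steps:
N(s, U) = s/7 (N(s, U) = -(0 - s)/7 = -(-1)*s/7 = s/7)
y(P) = 37/3 - P/9 (y(P) = -(P - 111)/9 = -(-111 + P)/9 = 37/3 - P/9)
(-33093 + y(N(13, -9))) + 1/(26954 - 19690) = (-33093 + (37/3 - 13/63)) + 1/(26954 - 19690) = (-33093 + (37/3 - ⅑*13/7)) + 1/7264 = (-33093 + (37/3 - 13/63)) + 1/7264 = (-33093 + 764/63) + 1/7264 = -2084095/63 + 1/7264 = -15138866017/457632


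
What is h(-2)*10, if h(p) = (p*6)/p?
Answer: 60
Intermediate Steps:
h(p) = 6 (h(p) = (6*p)/p = 6)
h(-2)*10 = 6*10 = 60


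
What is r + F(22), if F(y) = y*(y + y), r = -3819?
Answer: -2851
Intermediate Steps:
F(y) = 2*y² (F(y) = y*(2*y) = 2*y²)
r + F(22) = -3819 + 2*22² = -3819 + 2*484 = -3819 + 968 = -2851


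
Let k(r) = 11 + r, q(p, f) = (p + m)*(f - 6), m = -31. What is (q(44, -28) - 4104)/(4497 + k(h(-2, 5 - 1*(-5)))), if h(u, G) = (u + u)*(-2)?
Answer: -2273/2258 ≈ -1.0066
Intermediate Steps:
q(p, f) = (-31 + p)*(-6 + f) (q(p, f) = (p - 31)*(f - 6) = (-31 + p)*(-6 + f))
h(u, G) = -4*u (h(u, G) = (2*u)*(-2) = -4*u)
(q(44, -28) - 4104)/(4497 + k(h(-2, 5 - 1*(-5)))) = ((186 - 31*(-28) - 6*44 - 28*44) - 4104)/(4497 + (11 - 4*(-2))) = ((186 + 868 - 264 - 1232) - 4104)/(4497 + (11 + 8)) = (-442 - 4104)/(4497 + 19) = -4546/4516 = -4546*1/4516 = -2273/2258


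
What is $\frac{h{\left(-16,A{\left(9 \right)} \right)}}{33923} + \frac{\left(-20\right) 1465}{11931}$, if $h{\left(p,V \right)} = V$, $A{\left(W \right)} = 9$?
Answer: $- \frac{993836521}{404735313} \approx -2.4555$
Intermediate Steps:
$\frac{h{\left(-16,A{\left(9 \right)} \right)}}{33923} + \frac{\left(-20\right) 1465}{11931} = \frac{9}{33923} + \frac{\left(-20\right) 1465}{11931} = 9 \cdot \frac{1}{33923} - \frac{29300}{11931} = \frac{9}{33923} - \frac{29300}{11931} = - \frac{993836521}{404735313}$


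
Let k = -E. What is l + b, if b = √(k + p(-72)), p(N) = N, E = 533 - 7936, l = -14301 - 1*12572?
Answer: -26873 + √7331 ≈ -26787.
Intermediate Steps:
l = -26873 (l = -14301 - 12572 = -26873)
E = -7403
k = 7403 (k = -1*(-7403) = 7403)
b = √7331 (b = √(7403 - 72) = √7331 ≈ 85.621)
l + b = -26873 + √7331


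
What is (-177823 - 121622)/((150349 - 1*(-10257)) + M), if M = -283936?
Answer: 19963/8222 ≈ 2.4280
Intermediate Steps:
(-177823 - 121622)/((150349 - 1*(-10257)) + M) = (-177823 - 121622)/((150349 - 1*(-10257)) - 283936) = -299445/((150349 + 10257) - 283936) = -299445/(160606 - 283936) = -299445/(-123330) = -299445*(-1/123330) = 19963/8222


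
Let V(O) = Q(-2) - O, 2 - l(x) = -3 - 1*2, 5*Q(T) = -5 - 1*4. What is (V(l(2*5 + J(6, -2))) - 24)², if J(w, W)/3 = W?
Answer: 26896/25 ≈ 1075.8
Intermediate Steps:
J(w, W) = 3*W
Q(T) = -9/5 (Q(T) = (-5 - 1*4)/5 = (-5 - 4)/5 = (⅕)*(-9) = -9/5)
l(x) = 7 (l(x) = 2 - (-3 - 1*2) = 2 - (-3 - 2) = 2 - 1*(-5) = 2 + 5 = 7)
V(O) = -9/5 - O
(V(l(2*5 + J(6, -2))) - 24)² = ((-9/5 - 1*7) - 24)² = ((-9/5 - 7) - 24)² = (-44/5 - 24)² = (-164/5)² = 26896/25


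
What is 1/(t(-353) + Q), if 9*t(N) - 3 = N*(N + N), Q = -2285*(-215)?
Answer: 9/4670696 ≈ 1.9269e-6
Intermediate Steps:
Q = 491275
t(N) = 1/3 + 2*N**2/9 (t(N) = 1/3 + (N*(N + N))/9 = 1/3 + (N*(2*N))/9 = 1/3 + (2*N**2)/9 = 1/3 + 2*N**2/9)
1/(t(-353) + Q) = 1/((1/3 + (2/9)*(-353)**2) + 491275) = 1/((1/3 + (2/9)*124609) + 491275) = 1/((1/3 + 249218/9) + 491275) = 1/(249221/9 + 491275) = 1/(4670696/9) = 9/4670696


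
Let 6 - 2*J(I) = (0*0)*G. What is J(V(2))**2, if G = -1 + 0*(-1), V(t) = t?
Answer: 9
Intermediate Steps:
G = -1 (G = -1 + 0 = -1)
J(I) = 3 (J(I) = 3 - 0*0*(-1)/2 = 3 - 0*(-1) = 3 - 1/2*0 = 3 + 0 = 3)
J(V(2))**2 = 3**2 = 9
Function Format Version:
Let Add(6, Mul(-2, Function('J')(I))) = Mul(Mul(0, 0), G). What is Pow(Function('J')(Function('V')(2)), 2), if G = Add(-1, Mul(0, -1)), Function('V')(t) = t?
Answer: 9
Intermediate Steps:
G = -1 (G = Add(-1, 0) = -1)
Function('J')(I) = 3 (Function('J')(I) = Add(3, Mul(Rational(-1, 2), Mul(Mul(0, 0), -1))) = Add(3, Mul(Rational(-1, 2), Mul(0, -1))) = Add(3, Mul(Rational(-1, 2), 0)) = Add(3, 0) = 3)
Pow(Function('J')(Function('V')(2)), 2) = Pow(3, 2) = 9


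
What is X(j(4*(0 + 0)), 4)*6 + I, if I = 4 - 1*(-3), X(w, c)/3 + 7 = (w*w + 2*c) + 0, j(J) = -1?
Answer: 43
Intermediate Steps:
X(w, c) = -21 + 3*w² + 6*c (X(w, c) = -21 + 3*((w*w + 2*c) + 0) = -21 + 3*((w² + 2*c) + 0) = -21 + 3*(w² + 2*c) = -21 + (3*w² + 6*c) = -21 + 3*w² + 6*c)
I = 7 (I = 4 + 3 = 7)
X(j(4*(0 + 0)), 4)*6 + I = (-21 + 3*(-1)² + 6*4)*6 + 7 = (-21 + 3*1 + 24)*6 + 7 = (-21 + 3 + 24)*6 + 7 = 6*6 + 7 = 36 + 7 = 43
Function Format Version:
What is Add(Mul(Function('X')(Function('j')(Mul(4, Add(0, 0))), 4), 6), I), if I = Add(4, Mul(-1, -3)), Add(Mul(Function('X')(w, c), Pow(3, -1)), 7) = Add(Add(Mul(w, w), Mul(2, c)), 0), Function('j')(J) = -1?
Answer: 43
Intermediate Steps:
Function('X')(w, c) = Add(-21, Mul(3, Pow(w, 2)), Mul(6, c)) (Function('X')(w, c) = Add(-21, Mul(3, Add(Add(Mul(w, w), Mul(2, c)), 0))) = Add(-21, Mul(3, Add(Add(Pow(w, 2), Mul(2, c)), 0))) = Add(-21, Mul(3, Add(Pow(w, 2), Mul(2, c)))) = Add(-21, Add(Mul(3, Pow(w, 2)), Mul(6, c))) = Add(-21, Mul(3, Pow(w, 2)), Mul(6, c)))
I = 7 (I = Add(4, 3) = 7)
Add(Mul(Function('X')(Function('j')(Mul(4, Add(0, 0))), 4), 6), I) = Add(Mul(Add(-21, Mul(3, Pow(-1, 2)), Mul(6, 4)), 6), 7) = Add(Mul(Add(-21, Mul(3, 1), 24), 6), 7) = Add(Mul(Add(-21, 3, 24), 6), 7) = Add(Mul(6, 6), 7) = Add(36, 7) = 43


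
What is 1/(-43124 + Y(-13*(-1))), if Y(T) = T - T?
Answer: -1/43124 ≈ -2.3189e-5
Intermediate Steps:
Y(T) = 0
1/(-43124 + Y(-13*(-1))) = 1/(-43124 + 0) = 1/(-43124) = -1/43124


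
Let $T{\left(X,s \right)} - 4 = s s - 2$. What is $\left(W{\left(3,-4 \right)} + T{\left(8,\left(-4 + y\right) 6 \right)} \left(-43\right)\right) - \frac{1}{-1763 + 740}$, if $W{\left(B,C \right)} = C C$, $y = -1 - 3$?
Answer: $- \frac{101422265}{1023} \approx -99142.0$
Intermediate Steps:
$y = -4$
$T{\left(X,s \right)} = 2 + s^{2}$ ($T{\left(X,s \right)} = 4 + \left(s s - 2\right) = 4 + \left(s^{2} - 2\right) = 4 + \left(-2 + s^{2}\right) = 2 + s^{2}$)
$W{\left(B,C \right)} = C^{2}$
$\left(W{\left(3,-4 \right)} + T{\left(8,\left(-4 + y\right) 6 \right)} \left(-43\right)\right) - \frac{1}{-1763 + 740} = \left(\left(-4\right)^{2} + \left(2 + \left(\left(-4 - 4\right) 6\right)^{2}\right) \left(-43\right)\right) - \frac{1}{-1763 + 740} = \left(16 + \left(2 + \left(\left(-8\right) 6\right)^{2}\right) \left(-43\right)\right) - \frac{1}{-1023} = \left(16 + \left(2 + \left(-48\right)^{2}\right) \left(-43\right)\right) - - \frac{1}{1023} = \left(16 + \left(2 + 2304\right) \left(-43\right)\right) + \frac{1}{1023} = \left(16 + 2306 \left(-43\right)\right) + \frac{1}{1023} = \left(16 - 99158\right) + \frac{1}{1023} = -99142 + \frac{1}{1023} = - \frac{101422265}{1023}$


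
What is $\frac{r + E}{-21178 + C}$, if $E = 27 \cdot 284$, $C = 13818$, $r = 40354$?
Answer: $- \frac{24011}{3680} \approx -6.5247$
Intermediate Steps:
$E = 7668$
$\frac{r + E}{-21178 + C} = \frac{40354 + 7668}{-21178 + 13818} = \frac{48022}{-7360} = 48022 \left(- \frac{1}{7360}\right) = - \frac{24011}{3680}$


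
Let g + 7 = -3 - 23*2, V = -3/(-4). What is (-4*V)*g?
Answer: 168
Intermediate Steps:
V = ¾ (V = -3*(-¼) = ¾ ≈ 0.75000)
g = -56 (g = -7 + (-3 - 23*2) = -7 + (-3 - 46) = -7 - 49 = -56)
(-4*V)*g = -4*¾*(-56) = -3*(-56) = 168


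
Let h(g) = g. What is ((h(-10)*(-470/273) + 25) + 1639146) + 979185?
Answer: 714815888/273 ≈ 2.6184e+6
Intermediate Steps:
((h(-10)*(-470/273) + 25) + 1639146) + 979185 = ((-(-4700)/273 + 25) + 1639146) + 979185 = ((-10*(-470/273) + 25) + 1639146) + 979185 = ((4700/273 + 25) + 1639146) + 979185 = (11525/273 + 1639146) + 979185 = 447498383/273 + 979185 = 714815888/273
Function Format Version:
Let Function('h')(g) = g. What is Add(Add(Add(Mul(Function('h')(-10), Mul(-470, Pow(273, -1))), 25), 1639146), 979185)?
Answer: Rational(714815888, 273) ≈ 2.6184e+6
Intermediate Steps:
Add(Add(Add(Mul(Function('h')(-10), Mul(-470, Pow(273, -1))), 25), 1639146), 979185) = Add(Add(Add(Mul(-10, Mul(-470, Pow(273, -1))), 25), 1639146), 979185) = Add(Add(Add(Mul(-10, Mul(-470, Rational(1, 273))), 25), 1639146), 979185) = Add(Add(Add(Mul(-10, Rational(-470, 273)), 25), 1639146), 979185) = Add(Add(Add(Rational(4700, 273), 25), 1639146), 979185) = Add(Add(Rational(11525, 273), 1639146), 979185) = Add(Rational(447498383, 273), 979185) = Rational(714815888, 273)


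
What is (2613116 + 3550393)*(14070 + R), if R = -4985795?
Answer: -30643271783025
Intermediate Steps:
(2613116 + 3550393)*(14070 + R) = (2613116 + 3550393)*(14070 - 4985795) = 6163509*(-4971725) = -30643271783025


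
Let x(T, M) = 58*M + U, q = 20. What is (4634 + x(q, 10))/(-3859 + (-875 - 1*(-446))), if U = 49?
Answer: -5263/4288 ≈ -1.2274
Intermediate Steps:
x(T, M) = 49 + 58*M (x(T, M) = 58*M + 49 = 49 + 58*M)
(4634 + x(q, 10))/(-3859 + (-875 - 1*(-446))) = (4634 + (49 + 58*10))/(-3859 + (-875 - 1*(-446))) = (4634 + (49 + 580))/(-3859 + (-875 + 446)) = (4634 + 629)/(-3859 - 429) = 5263/(-4288) = 5263*(-1/4288) = -5263/4288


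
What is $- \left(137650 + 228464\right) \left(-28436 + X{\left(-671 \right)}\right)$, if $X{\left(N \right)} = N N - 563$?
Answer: $-154222593588$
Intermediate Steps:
$X{\left(N \right)} = -563 + N^{2}$ ($X{\left(N \right)} = N^{2} - 563 = -563 + N^{2}$)
$- \left(137650 + 228464\right) \left(-28436 + X{\left(-671 \right)}\right) = - \left(137650 + 228464\right) \left(-28436 - \left(563 - \left(-671\right)^{2}\right)\right) = - 366114 \left(-28436 + \left(-563 + 450241\right)\right) = - 366114 \left(-28436 + 449678\right) = - 366114 \cdot 421242 = \left(-1\right) 154222593588 = -154222593588$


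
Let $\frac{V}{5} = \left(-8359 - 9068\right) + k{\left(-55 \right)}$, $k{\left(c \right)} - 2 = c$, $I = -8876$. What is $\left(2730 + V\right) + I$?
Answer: $-93546$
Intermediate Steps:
$k{\left(c \right)} = 2 + c$
$V = -87400$ ($V = 5 \left(\left(-8359 - 9068\right) + \left(2 - 55\right)\right) = 5 \left(-17427 - 53\right) = 5 \left(-17480\right) = -87400$)
$\left(2730 + V\right) + I = \left(2730 - 87400\right) - 8876 = -84670 - 8876 = -93546$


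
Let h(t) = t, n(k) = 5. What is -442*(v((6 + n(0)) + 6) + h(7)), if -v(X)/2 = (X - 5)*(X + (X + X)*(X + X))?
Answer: 12440090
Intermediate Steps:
v(X) = -2*(-5 + X)*(X + 4*X**2) (v(X) = -2*(X - 5)*(X + (X + X)*(X + X)) = -2*(-5 + X)*(X + (2*X)*(2*X)) = -2*(-5 + X)*(X + 4*X**2))
-442*(v((6 + n(0)) + 6) + h(7)) = -442*(2*((6 + 5) + 6)*(5 - 4*((6 + 5) + 6)**2 + 19*((6 + 5) + 6)) + 7) = -442*(2*(11 + 6)*(5 - 4*(11 + 6)**2 + 19*(11 + 6)) + 7) = -442*(2*17*(5 - 4*17**2 + 19*17) + 7) = -442*(2*17*(5 - 4*289 + 323) + 7) = -442*(2*17*(5 - 1156 + 323) + 7) = -442*(2*17*(-828) + 7) = -442*(-28152 + 7) = -442*(-28145) = 12440090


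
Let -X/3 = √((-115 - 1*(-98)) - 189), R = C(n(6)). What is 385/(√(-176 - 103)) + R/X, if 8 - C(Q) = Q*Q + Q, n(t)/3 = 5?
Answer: I*(-39655*√31 - 3596*√206)/9579 ≈ -28.437*I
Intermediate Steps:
n(t) = 15 (n(t) = 3*5 = 15)
C(Q) = 8 - Q - Q² (C(Q) = 8 - (Q*Q + Q) = 8 - (Q² + Q) = 8 - (Q + Q²) = 8 + (-Q - Q²) = 8 - Q - Q²)
R = -232 (R = 8 - 1*15 - 1*15² = 8 - 15 - 1*225 = 8 - 15 - 225 = -232)
X = -3*I*√206 (X = -3*√((-115 - 1*(-98)) - 189) = -3*√((-115 + 98) - 189) = -3*√(-17 - 189) = -3*I*√206 ≈ -43.058*I)
385/(√(-176 - 103)) + R/X = 385/(√(-176 - 103)) - 232*I*√206/618 = 385/(√(-279)) - 116*I*√206/309 = 385/((3*I*√31)) - 116*I*√206/309 = 385*(-I*√31/93) - 116*I*√206/309 = -385*I*√31/93 - 116*I*√206/309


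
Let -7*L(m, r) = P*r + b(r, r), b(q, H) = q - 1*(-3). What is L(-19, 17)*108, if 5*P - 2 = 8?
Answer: -5832/7 ≈ -833.14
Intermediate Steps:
P = 2 (P = ⅖ + (⅕)*8 = ⅖ + 8/5 = 2)
b(q, H) = 3 + q (b(q, H) = q + 3 = 3 + q)
L(m, r) = -3/7 - 3*r/7 (L(m, r) = -(2*r + (3 + r))/7 = -(3 + 3*r)/7 = -3/7 - 3*r/7)
L(-19, 17)*108 = (-3/7 - 3/7*17)*108 = (-3/7 - 51/7)*108 = -54/7*108 = -5832/7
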